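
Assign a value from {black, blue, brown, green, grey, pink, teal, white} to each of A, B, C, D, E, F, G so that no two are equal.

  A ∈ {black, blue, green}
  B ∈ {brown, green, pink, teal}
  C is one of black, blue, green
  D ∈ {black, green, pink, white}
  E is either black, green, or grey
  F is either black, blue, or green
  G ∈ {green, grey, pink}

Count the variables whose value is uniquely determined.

A, C, F between them cover only {black, blue, green} — a naked triple. Remove those values from B, D, E, G.
E has just one choice, so E = grey. So G can't be grey.
G's domain is down to {pink}, so G = pink. Strike pink from B, D.
D has just one choice, so D = white.
Determined: D=white, E=grey, G=pink. The other variables each still have more than one consistent value. That makes 3.

3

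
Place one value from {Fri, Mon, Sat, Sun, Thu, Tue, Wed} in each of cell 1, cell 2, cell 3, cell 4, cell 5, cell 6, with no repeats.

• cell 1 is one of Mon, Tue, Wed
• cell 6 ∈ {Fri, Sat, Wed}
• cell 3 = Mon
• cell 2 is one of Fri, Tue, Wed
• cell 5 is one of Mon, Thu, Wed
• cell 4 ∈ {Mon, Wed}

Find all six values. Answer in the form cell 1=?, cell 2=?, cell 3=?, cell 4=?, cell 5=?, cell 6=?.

cell 1=Tue, cell 2=Fri, cell 3=Mon, cell 4=Wed, cell 5=Thu, cell 6=Sat

cell 3 must be Mon (only option left). So cell 1, cell 4, cell 5 can't be Mon.
cell 4 must be Wed (only option left). So cell 1, cell 2, cell 5, cell 6 can't be Wed.
cell 5 must be Thu (only option left).
cell 1's domain is down to {Tue}, so cell 1 = Tue. So cell 2 can't be Tue.
cell 2's domain is down to {Fri}, so cell 2 = Fri. Eliminate Fri elsewhere: cell 6.
cell 6 has just one choice, so cell 6 = Sat.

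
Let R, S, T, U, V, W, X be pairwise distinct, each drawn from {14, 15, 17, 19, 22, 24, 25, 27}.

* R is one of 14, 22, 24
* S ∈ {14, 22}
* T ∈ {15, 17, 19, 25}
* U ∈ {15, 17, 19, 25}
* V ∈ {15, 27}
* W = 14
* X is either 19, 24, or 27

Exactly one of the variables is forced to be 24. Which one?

W must be 14 (only option left). So R, S can't be 14.
S's domain is down to {22}, so S = 22. So R can't be 22.
So 24 goes to R.

R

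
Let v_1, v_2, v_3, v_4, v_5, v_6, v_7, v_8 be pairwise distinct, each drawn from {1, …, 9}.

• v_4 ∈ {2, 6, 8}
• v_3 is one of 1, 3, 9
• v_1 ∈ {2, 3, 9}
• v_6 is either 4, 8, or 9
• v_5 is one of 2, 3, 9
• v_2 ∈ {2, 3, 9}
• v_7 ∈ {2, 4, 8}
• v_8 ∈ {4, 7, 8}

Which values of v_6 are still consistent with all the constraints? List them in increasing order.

4, 8

Among the 8 variables, 1 fits only v_3 (and all 8 values in {1, 2, 3, 4, 6, 7, 8, 9} must be used), so v_3 = 1.
The 7 still-open variables together cover exactly {2, 3, 4, 6, 7, 8, 9} — 7 values for 7 variables — and 6 appears only in v_4's list, so v_4 = 6.
Among the 6 still-open variables, 7 fits only v_8 (and all 6 values in {2, 3, 4, 7, 8, 9} must be used), so v_8 = 7.
v_1, v_2, v_5 share exactly the 3 values {2, 3, 9}; by pigeonhole those values go to them, so strike 2, 3, 9 from v_6, v_7.
No further eliminations apply; v_6 can still be any of 4, 8.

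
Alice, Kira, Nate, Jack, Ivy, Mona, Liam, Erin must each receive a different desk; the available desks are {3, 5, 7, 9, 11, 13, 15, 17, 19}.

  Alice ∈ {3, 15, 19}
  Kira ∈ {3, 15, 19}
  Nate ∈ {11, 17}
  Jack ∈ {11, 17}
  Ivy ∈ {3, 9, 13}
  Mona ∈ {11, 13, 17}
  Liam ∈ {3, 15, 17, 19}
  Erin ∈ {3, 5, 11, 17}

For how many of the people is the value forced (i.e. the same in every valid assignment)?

The 8 variables together cover exactly {3, 5, 9, 11, 13, 15, 17, 19} — 8 values for 8 variables — and 5 appears only in Erin's list, so Erin = 5.
The 7 still-open variables together cover exactly {3, 9, 11, 13, 15, 17, 19} — 7 values for 7 variables — and 9 appears only in Ivy's list, so Ivy = 9.
The 6 still-open variables together cover exactly {3, 11, 13, 15, 17, 19} — 6 values for 6 variables — and 13 appears only in Mona's list, so Mona = 13.
Nate and Jack between them cover only {11, 17} — a naked pair. Remove those values from Liam.
Determined: Ivy=9, Mona=13, Erin=5. The other people each still have more than one consistent value. That makes 3.

3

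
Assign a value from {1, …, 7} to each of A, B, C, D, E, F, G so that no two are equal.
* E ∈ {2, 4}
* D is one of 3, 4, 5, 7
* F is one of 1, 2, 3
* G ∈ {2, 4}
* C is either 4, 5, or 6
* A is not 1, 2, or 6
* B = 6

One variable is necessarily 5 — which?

C

B has just one choice, so B = 6. So C can't be 6.
The 6 still-open variables together cover exactly {1, 2, 3, 4, 5, 7} — 6 values for 6 variables — and 1 appears only in F's list, so F = 1.
E and G between them cover only {2, 4} — a naked pair. Remove those values from A, C, D.
So 5 goes to C.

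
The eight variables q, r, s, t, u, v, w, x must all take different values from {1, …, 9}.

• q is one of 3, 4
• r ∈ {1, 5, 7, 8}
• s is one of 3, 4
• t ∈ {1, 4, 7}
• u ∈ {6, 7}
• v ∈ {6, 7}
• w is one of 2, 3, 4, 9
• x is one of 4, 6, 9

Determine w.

q and s between them cover only {3, 4} — a naked pair. Remove those values from t, w, x.
The 2 variables u and v are confined to {6, 7}, which locks those values in; drop them from r, t, x.
t's domain is down to {1}, so t = 1. So r can't be 1.
That leaves x = 9. Remove 9 from w.
So w = 2.

2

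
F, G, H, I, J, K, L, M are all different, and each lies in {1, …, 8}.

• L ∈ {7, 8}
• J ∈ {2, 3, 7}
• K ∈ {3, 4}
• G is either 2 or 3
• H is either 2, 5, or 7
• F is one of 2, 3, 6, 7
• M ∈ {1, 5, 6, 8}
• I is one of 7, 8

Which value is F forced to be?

Among the 8 variables, 1 fits only M (and all 8 values in {1, 2, 3, 4, 5, 6, 7, 8} must be used), so M = 1.
The 7 still-open variables together cover exactly {2, 3, 4, 5, 6, 7, 8} — 7 values for 7 variables — and 4 appears only in K's list, so K = 4.
The 6 still-open variables together cover exactly {2, 3, 5, 6, 7, 8} — 6 values for 6 variables — and 5 appears only in H's list, so H = 5.
The 5 still-open variables together cover exactly {2, 3, 6, 7, 8} — 5 values for 5 variables — and 6 appears only in F's list, so F = 6.

6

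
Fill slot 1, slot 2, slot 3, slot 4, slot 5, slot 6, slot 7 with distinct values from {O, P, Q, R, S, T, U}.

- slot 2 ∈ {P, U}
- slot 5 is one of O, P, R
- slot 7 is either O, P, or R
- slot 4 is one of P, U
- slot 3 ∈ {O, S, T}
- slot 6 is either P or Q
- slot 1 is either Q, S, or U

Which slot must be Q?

slot 6

Among the 7 variables, T fits only slot 3 (and all 7 values in {O, P, Q, R, S, T, U} must be used), so slot 3 = T.
The 6 still-open variables draw from only 6 values {O, P, Q, R, S, U}, so each is used; only slot 1 can be S, hence slot 1 = S.
Among the 5 still-open variables, Q fits only slot 6 (and all 5 values in {O, P, Q, R, U} must be used), so slot 6 = Q.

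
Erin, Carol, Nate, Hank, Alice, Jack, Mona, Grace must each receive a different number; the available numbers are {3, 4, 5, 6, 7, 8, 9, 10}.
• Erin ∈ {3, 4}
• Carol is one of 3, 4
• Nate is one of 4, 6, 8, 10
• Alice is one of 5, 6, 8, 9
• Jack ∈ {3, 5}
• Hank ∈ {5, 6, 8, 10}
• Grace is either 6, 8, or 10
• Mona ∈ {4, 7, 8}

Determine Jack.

5

Among the 8 variables, 7 fits only Mona (and all 8 values in {3, 4, 5, 6, 7, 8, 9, 10} must be used), so Mona = 7.
The 7 still-open variables together cover exactly {3, 4, 5, 6, 8, 9, 10} — 7 values for 7 variables — and 9 appears only in Alice's list, so Alice = 9.
Erin and Carol between them cover only {3, 4} — a naked pair. Remove those values from Nate, Jack.
So Jack = 5.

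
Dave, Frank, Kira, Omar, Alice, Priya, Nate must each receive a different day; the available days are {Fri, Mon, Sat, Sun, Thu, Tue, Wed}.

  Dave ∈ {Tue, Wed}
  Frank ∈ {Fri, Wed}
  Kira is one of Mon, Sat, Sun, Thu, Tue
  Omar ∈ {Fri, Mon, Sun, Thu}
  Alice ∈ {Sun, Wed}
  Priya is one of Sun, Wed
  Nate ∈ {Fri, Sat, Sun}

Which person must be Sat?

Nate

The 2 variables Alice and Priya are confined to {Sun, Wed}, which locks those values in; drop them from Dave, Frank, Kira, Omar, Nate.
Dave has just one choice, so Dave = Tue. Eliminate Tue elsewhere: Kira.
That leaves Frank = Fri. Eliminate Fri elsewhere: Omar, Nate.
So Sat goes to Nate.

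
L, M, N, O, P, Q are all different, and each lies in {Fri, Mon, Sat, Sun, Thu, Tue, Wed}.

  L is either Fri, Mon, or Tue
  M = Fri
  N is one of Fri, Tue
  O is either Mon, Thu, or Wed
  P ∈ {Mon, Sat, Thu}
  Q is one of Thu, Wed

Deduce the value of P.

Sat

M's domain is down to {Fri}, so M = Fri. So L, N can't be Fri.
N has just one choice, so N = Tue. Eliminate Tue elsewhere: L.
That leaves L = Mon. Eliminate Mon elsewhere: O, P.
Among the 3 still-open variables, Sat fits only P (and all 3 values in {Sat, Thu, Wed} must be used), so P = Sat.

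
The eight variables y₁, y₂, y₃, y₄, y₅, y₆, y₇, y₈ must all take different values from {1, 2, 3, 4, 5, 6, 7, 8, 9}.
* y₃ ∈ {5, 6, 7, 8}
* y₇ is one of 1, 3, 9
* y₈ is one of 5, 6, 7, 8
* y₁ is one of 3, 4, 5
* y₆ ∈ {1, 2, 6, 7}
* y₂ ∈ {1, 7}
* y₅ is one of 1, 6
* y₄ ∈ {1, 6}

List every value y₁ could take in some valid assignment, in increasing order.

y₄ and y₅ share exactly the 2 values {1, 6}; by pigeonhole those values go to them, so strike 1, 6 from y₂, y₃, y₆, y₇, y₈.
That leaves y₂ = 7. So y₃, y₆, y₈ can't be 7.
y₆'s domain is down to {2}, so y₆ = 2.
y₃ and y₈ between them cover only {5, 8} — a naked pair. Remove those values from y₁.
No further eliminations apply; y₁ can still be any of 3, 4.

3, 4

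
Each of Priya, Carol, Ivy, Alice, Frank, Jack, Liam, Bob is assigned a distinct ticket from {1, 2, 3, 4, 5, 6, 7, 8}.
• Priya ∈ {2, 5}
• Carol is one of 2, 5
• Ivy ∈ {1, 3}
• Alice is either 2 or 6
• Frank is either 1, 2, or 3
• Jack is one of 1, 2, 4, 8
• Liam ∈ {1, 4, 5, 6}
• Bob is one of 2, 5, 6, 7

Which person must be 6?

Among the 8 variables, 7 fits only Bob (and all 8 values in {1, 2, 3, 4, 5, 6, 7, 8} must be used), so Bob = 7.
Among the 7 still-open variables, 8 fits only Jack (and all 7 values in {1, 2, 3, 4, 5, 6, 8} must be used), so Jack = 8.
Among the 6 still-open variables, 4 fits only Liam (and all 6 values in {1, 2, 3, 4, 5, 6} must be used), so Liam = 4.
Among the 5 still-open variables, 6 fits only Alice (and all 5 values in {1, 2, 3, 5, 6} must be used), so Alice = 6.

Alice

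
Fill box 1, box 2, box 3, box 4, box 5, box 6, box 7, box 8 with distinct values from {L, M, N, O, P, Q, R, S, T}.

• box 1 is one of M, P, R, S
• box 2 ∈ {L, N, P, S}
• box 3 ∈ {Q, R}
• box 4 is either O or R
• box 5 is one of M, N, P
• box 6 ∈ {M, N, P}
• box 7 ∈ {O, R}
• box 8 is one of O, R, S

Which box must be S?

box 8

Among the 8 variables, L fits only box 2 (and all 8 values in {L, M, N, O, P, Q, R, S} must be used), so box 2 = L.
The 7 still-open variables draw from only 7 values {M, N, O, P, Q, R, S}, so each is used; only box 3 can be Q, hence box 3 = Q.
box 4 and box 7 between them cover only {O, R} — a naked pair. Remove those values from box 1, box 8.
So S goes to box 8.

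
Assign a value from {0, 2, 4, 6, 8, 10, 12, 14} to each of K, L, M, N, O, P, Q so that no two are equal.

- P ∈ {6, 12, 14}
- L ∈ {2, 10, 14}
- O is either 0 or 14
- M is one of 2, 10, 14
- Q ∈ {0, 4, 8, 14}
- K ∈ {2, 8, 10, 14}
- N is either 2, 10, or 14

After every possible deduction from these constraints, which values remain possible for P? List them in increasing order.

L, M, N between them cover only {2, 10, 14} — a naked triple. Remove those values from K, O, P, Q.
K must be 8 (only option left). So Q can't be 8.
O must be 0 (only option left). Strike 0 from Q.
Q has just one choice, so Q = 4.
No further eliminations apply; P can still be any of 6, 12.

6, 12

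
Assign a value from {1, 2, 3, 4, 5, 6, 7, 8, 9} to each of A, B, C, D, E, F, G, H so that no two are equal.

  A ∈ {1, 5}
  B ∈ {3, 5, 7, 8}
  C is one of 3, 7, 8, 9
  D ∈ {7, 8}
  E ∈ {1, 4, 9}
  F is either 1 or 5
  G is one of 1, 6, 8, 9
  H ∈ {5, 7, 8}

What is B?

The 8 variables draw from only 8 values {1, 3, 4, 5, 6, 7, 8, 9}, so each is used; only E can be 4, hence E = 4.
The 7 still-open variables together cover exactly {1, 3, 5, 6, 7, 8, 9} — 7 values for 7 variables — and 6 appears only in G's list, so G = 6.
The 6 still-open variables together cover exactly {1, 3, 5, 7, 8, 9} — 6 values for 6 variables — and 9 appears only in C's list, so C = 9.
Among the 5 still-open variables, 3 fits only B (and all 5 values in {1, 3, 5, 7, 8} must be used), so B = 3.

3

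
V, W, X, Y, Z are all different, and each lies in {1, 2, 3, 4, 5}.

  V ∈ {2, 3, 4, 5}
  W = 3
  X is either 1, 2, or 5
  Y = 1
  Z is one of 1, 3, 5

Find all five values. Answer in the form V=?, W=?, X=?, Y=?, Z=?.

W must be 3 (only option left). So V, Z can't be 3.
That leaves Y = 1. Eliminate 1 elsewhere: X, Z.
That leaves Z = 5. So V, X can't be 5.
X has just one choice, so X = 2. Strike 2 from V.
V's domain is down to {4}, so V = 4.

V=4, W=3, X=2, Y=1, Z=5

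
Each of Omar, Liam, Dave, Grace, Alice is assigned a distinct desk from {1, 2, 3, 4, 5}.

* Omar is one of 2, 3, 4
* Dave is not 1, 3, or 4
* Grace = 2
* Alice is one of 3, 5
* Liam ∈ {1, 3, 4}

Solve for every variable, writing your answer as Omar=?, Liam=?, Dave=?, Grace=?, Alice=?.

Grace must be 2 (only option left). Strike 2 from Omar, Dave.
That leaves Dave = 5. Strike 5 from Alice.
Alice must be 3 (only option left). Remove 3 from Omar, Liam.
Omar's domain is down to {4}, so Omar = 4. Remove 4 from Liam.
That leaves Liam = 1.

Omar=4, Liam=1, Dave=5, Grace=2, Alice=3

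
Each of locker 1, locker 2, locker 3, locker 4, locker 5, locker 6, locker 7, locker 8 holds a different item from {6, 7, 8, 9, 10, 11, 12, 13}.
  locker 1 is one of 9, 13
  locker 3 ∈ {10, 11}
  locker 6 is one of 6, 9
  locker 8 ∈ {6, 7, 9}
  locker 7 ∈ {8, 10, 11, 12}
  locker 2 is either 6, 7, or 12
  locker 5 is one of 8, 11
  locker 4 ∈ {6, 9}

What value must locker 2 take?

The 8 variables draw from only 8 values {6, 7, 8, 9, 10, 11, 12, 13}, so each is used; only locker 1 can be 13, hence locker 1 = 13.
locker 4 and locker 6 share exactly the 2 values {6, 9}; by pigeonhole those values go to them, so strike 6, 9 from locker 2, locker 8.
locker 8 must be 7 (only option left). Remove 7 from locker 2.
So locker 2 = 12.

12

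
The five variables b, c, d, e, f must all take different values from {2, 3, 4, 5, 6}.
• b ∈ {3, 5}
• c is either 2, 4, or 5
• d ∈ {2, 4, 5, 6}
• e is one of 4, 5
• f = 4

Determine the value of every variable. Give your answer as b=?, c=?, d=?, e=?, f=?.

f has just one choice, so f = 4. Remove 4 from c, d, e.
That leaves e = 5. So b, c, d can't be 5.
b must be 3 (only option left).
c's domain is down to {2}, so c = 2. Strike 2 from d.
d must be 6 (only option left).

b=3, c=2, d=6, e=5, f=4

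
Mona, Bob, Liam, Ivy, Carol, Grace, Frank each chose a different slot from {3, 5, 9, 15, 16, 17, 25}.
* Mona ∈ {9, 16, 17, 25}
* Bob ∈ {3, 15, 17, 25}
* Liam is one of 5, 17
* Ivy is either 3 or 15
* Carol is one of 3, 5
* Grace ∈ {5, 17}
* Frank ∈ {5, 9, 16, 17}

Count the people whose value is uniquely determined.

Liam and Grace between them cover only {5, 17} — a naked pair. Remove those values from Mona, Bob, Carol, Frank.
That leaves Carol = 3. Eliminate 3 elsewhere: Bob, Ivy.
Ivy has just one choice, so Ivy = 15. So Bob can't be 15.
Bob must be 25 (only option left). Remove 25 from Mona.
Determined: Bob=25, Ivy=15, Carol=3. The other people each still have more than one consistent value. That makes 3.

3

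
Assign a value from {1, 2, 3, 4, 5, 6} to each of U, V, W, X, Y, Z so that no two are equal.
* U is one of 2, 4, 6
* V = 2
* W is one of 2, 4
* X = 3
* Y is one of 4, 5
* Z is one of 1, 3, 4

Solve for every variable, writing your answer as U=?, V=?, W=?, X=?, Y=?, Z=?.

V's domain is down to {2}, so V = 2. Eliminate 2 elsewhere: U, W.
W's domain is down to {4}, so W = 4. Strike 4 from U, Y, Z.
X has just one choice, so X = 3. So Z can't be 3.
Y must be 5 (only option left).
Z's domain is down to {1}, so Z = 1.
U has just one choice, so U = 6.

U=6, V=2, W=4, X=3, Y=5, Z=1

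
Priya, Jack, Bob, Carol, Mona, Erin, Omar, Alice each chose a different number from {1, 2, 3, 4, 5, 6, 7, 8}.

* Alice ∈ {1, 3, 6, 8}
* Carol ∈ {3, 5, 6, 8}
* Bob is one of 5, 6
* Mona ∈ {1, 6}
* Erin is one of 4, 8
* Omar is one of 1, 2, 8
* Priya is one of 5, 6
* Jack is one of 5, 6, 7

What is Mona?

1

The 8 variables together cover exactly {1, 2, 3, 4, 5, 6, 7, 8} — 8 values for 8 variables — and 2 appears only in Omar's list, so Omar = 2.
The 7 still-open variables together cover exactly {1, 3, 4, 5, 6, 7, 8} — 7 values for 7 variables — and 4 appears only in Erin's list, so Erin = 4.
The 6 still-open variables draw from only 6 values {1, 3, 5, 6, 7, 8}, so each is used; only Jack can be 7, hence Jack = 7.
Priya and Bob share exactly the 2 values {5, 6}; by pigeonhole those values go to them, so strike 5, 6 from Carol, Mona, Alice.
So Mona = 1.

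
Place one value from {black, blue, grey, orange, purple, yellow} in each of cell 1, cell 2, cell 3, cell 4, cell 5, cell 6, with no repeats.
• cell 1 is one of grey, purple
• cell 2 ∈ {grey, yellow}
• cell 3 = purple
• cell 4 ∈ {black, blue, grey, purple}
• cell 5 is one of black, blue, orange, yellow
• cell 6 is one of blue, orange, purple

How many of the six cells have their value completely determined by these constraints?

cell 3 has just one choice, so cell 3 = purple. So cell 1, cell 4, cell 6 can't be purple.
cell 1 must be grey (only option left). Remove grey from cell 2, cell 4.
cell 2 has just one choice, so cell 2 = yellow. Eliminate yellow elsewhere: cell 5.
Determined: cell 1=grey, cell 2=yellow, cell 3=purple. The other cells each still have more than one consistent value. That makes 3.

3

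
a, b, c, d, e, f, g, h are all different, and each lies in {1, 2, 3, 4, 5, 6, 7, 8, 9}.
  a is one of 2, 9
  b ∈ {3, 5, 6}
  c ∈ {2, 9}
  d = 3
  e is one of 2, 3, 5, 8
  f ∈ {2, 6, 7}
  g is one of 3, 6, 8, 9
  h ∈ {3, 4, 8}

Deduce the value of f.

d must be 3 (only option left). So b, e, g, h can't be 3.
Among the 7 still-open variables, 4 fits only h (and all 7 values in {2, 4, 5, 6, 7, 8, 9} must be used), so h = 4.
Among the 6 still-open variables, 7 fits only f (and all 6 values in {2, 5, 6, 7, 8, 9} must be used), so f = 7.

7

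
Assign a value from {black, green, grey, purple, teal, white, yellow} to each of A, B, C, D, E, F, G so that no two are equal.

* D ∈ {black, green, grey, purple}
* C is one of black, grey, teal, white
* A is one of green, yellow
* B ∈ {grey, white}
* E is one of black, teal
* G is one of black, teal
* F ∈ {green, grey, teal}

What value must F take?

green

The 7 variables together cover exactly {black, green, grey, purple, teal, white, yellow} — 7 values for 7 variables — and purple appears only in D's list, so D = purple.
The 6 still-open variables draw from only 6 values {black, green, grey, teal, white, yellow}, so each is used; only A can be yellow, hence A = yellow.
The 5 still-open variables draw from only 5 values {black, green, grey, teal, white}, so each is used; only F can be green, hence F = green.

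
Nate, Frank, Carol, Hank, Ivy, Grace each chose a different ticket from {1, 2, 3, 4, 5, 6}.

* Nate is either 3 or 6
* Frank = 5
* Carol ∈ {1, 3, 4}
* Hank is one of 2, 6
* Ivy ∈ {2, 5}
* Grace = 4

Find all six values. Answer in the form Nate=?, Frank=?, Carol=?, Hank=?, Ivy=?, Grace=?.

Frank must be 5 (only option left). Eliminate 5 elsewhere: Ivy.
That leaves Ivy = 2. Eliminate 2 elsewhere: Hank.
Grace has just one choice, so Grace = 4. Remove 4 from Carol.
That leaves Hank = 6. So Nate can't be 6.
Nate's domain is down to {3}, so Nate = 3. Remove 3 from Carol.
That leaves Carol = 1.

Nate=3, Frank=5, Carol=1, Hank=6, Ivy=2, Grace=4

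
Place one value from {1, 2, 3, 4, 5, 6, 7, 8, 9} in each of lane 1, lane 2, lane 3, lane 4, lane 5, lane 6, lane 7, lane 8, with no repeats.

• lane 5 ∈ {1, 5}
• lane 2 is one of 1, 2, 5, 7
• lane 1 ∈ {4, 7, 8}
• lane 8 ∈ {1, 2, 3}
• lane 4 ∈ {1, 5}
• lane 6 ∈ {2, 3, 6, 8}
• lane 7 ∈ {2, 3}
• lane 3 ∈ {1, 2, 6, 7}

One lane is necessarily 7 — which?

lane 2

The 8 variables together cover exactly {1, 2, 3, 4, 5, 6, 7, 8} — 8 values for 8 variables — and 4 appears only in lane 1's list, so lane 1 = 4.
The 7 still-open variables draw from only 7 values {1, 2, 3, 5, 6, 7, 8}, so each is used; only lane 6 can be 8, hence lane 6 = 8.
The 6 still-open variables together cover exactly {1, 2, 3, 5, 6, 7} — 6 values for 6 variables — and 6 appears only in lane 3's list, so lane 3 = 6.
The 5 still-open variables together cover exactly {1, 2, 3, 5, 7} — 5 values for 5 variables — and 7 appears only in lane 2's list, so lane 2 = 7.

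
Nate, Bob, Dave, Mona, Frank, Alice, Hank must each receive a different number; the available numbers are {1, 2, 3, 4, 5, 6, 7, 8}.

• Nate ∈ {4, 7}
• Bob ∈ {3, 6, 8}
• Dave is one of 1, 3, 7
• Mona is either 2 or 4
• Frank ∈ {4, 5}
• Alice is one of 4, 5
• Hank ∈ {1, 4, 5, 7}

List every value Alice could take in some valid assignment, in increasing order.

Frank and Alice share exactly the 2 values {4, 5}; by pigeonhole those values go to them, so strike 4, 5 from Nate, Mona, Hank.
Nate's domain is down to {7}, so Nate = 7. Remove 7 from Dave, Hank.
Mona has just one choice, so Mona = 2.
Hank has just one choice, so Hank = 1. Eliminate 1 elsewhere: Dave.
Dave has just one choice, so Dave = 3. Remove 3 from Bob.
No further eliminations apply; Alice can still be any of 4, 5.

4, 5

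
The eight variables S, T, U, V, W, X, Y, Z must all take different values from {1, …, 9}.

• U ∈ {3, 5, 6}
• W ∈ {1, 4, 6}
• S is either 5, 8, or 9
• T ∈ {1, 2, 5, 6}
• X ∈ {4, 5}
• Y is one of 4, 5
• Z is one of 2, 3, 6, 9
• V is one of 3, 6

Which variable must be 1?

The 8 variables draw from only 8 values {1, 2, 3, 4, 5, 6, 8, 9}, so each is used; only S can be 8, hence S = 8.
Among the 7 still-open variables, 9 fits only Z (and all 7 values in {1, 2, 3, 4, 5, 6, 9} must be used), so Z = 9.
The 6 still-open variables together cover exactly {1, 2, 3, 4, 5, 6} — 6 values for 6 variables — and 2 appears only in T's list, so T = 2.
The 5 still-open variables draw from only 5 values {1, 3, 4, 5, 6}, so each is used; only W can be 1, hence W = 1.

W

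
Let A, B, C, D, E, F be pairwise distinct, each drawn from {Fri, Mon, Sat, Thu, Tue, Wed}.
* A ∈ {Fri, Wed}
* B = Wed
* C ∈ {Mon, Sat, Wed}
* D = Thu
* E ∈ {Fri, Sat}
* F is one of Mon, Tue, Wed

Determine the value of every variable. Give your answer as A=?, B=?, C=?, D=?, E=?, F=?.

B has just one choice, so B = Wed. Eliminate Wed elsewhere: A, C, F.
That leaves D = Thu.
A must be Fri (only option left). Eliminate Fri elsewhere: E.
E's domain is down to {Sat}, so E = Sat. Eliminate Sat elsewhere: C.
C's domain is down to {Mon}, so C = Mon. Remove Mon from F.
F has just one choice, so F = Tue.

A=Fri, B=Wed, C=Mon, D=Thu, E=Sat, F=Tue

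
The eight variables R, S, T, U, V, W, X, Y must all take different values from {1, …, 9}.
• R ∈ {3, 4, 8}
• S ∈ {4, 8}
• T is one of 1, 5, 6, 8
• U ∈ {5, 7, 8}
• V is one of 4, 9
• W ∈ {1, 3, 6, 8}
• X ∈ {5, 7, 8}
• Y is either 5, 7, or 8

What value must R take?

3

The 8 variables together cover exactly {1, 3, 4, 5, 6, 7, 8, 9} — 8 values for 8 variables — and 9 appears only in V's list, so V = 9.
U, X, Y share exactly the 3 values {5, 7, 8}; by pigeonhole those values go to them, so strike 5, 7, 8 from R, S, T, W.
S has just one choice, so S = 4. Remove 4 from R.
So R = 3.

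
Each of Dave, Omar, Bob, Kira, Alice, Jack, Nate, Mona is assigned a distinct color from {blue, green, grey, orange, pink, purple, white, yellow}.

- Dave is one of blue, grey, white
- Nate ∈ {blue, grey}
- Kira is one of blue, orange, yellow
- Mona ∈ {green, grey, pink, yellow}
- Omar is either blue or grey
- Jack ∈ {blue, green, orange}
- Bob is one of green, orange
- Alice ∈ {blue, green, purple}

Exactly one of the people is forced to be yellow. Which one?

The 8 variables together cover exactly {blue, green, grey, orange, pink, purple, white, yellow} — 8 values for 8 variables — and pink appears only in Mona's list, so Mona = pink.
The 7 still-open variables draw from only 7 values {blue, green, grey, orange, purple, white, yellow}, so each is used; only Alice can be purple, hence Alice = purple.
The 6 still-open variables together cover exactly {blue, green, grey, orange, white, yellow} — 6 values for 6 variables — and white appears only in Dave's list, so Dave = white.
Among the 5 still-open variables, yellow fits only Kira (and all 5 values in {blue, green, grey, orange, yellow} must be used), so Kira = yellow.

Kira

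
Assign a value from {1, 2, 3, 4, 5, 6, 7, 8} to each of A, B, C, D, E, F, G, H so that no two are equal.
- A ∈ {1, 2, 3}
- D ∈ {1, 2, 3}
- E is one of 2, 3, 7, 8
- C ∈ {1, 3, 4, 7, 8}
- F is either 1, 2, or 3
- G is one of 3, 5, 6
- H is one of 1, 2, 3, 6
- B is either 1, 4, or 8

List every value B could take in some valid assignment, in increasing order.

The 8 variables draw from only 8 values {1, 2, 3, 4, 5, 6, 7, 8}, so each is used; only G can be 5, hence G = 5.
Among the 7 still-open variables, 6 fits only H (and all 7 values in {1, 2, 3, 4, 6, 7, 8} must be used), so H = 6.
A, D, F share exactly the 3 values {1, 2, 3}; by pigeonhole those values go to them, so strike 1, 2, 3 from B, C, E.
No further eliminations apply; B can still be any of 4, 8.

4, 8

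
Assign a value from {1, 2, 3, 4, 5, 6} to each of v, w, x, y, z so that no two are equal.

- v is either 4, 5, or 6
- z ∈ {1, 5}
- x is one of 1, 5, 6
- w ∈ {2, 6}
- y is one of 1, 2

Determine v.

4

The 5 variables draw from only 5 values {1, 2, 4, 5, 6}, so each is used; only v can be 4, hence v = 4.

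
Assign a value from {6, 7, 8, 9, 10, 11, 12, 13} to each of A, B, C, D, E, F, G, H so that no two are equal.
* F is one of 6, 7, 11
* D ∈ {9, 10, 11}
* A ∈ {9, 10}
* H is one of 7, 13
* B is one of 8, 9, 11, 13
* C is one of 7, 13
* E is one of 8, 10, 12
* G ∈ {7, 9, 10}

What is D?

11

Among the 8 variables, 6 fits only F (and all 8 values in {6, 7, 8, 9, 10, 11, 12, 13} must be used), so F = 6.
The 7 still-open variables draw from only 7 values {7, 8, 9, 10, 11, 12, 13}, so each is used; only E can be 12, hence E = 12.
The 6 still-open variables together cover exactly {7, 8, 9, 10, 11, 13} — 6 values for 6 variables — and 8 appears only in B's list, so B = 8.
The 5 still-open variables together cover exactly {7, 9, 10, 11, 13} — 5 values for 5 variables — and 11 appears only in D's list, so D = 11.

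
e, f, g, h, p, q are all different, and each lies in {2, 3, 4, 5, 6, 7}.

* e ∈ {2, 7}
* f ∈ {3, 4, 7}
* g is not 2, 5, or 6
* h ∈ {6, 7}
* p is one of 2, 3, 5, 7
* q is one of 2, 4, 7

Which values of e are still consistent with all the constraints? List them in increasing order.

Among the 6 variables, 5 fits only p (and all 6 values in {2, 3, 4, 5, 6, 7} must be used), so p = 5.
The 5 still-open variables together cover exactly {2, 3, 4, 6, 7} — 5 values for 5 variables — and 6 appears only in h's list, so h = 6.
No further eliminations apply; e can still be any of 2, 7.

2, 7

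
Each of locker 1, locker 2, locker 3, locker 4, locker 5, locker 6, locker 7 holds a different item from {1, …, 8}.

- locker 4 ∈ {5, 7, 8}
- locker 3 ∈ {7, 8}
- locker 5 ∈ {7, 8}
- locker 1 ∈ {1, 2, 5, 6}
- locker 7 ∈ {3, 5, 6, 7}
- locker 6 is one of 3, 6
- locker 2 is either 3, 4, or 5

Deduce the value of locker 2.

4

locker 3 and locker 5 share exactly the 2 values {7, 8}; by pigeonhole those values go to them, so strike 7, 8 from locker 4, locker 7.
That leaves locker 4 = 5. Strike 5 from locker 1, locker 2, locker 7.
locker 6 and locker 7 share exactly the 2 values {3, 6}; by pigeonhole those values go to them, so strike 3, 6 from locker 1, locker 2.
So locker 2 = 4.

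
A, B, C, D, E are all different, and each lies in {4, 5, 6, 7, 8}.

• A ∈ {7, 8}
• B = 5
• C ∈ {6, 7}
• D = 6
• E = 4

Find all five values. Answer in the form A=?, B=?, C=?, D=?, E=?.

B must be 5 (only option left).
That leaves D = 6. Eliminate 6 elsewhere: C.
E's domain is down to {4}, so E = 4.
C must be 7 (only option left). Eliminate 7 elsewhere: A.
A's domain is down to {8}, so A = 8.

A=8, B=5, C=7, D=6, E=4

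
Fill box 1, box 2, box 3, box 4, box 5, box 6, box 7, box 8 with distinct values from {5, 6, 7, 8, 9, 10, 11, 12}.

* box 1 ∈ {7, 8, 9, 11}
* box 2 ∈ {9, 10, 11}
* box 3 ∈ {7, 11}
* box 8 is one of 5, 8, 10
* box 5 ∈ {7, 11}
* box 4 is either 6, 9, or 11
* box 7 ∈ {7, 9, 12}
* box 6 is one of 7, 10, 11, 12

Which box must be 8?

The 8 variables together cover exactly {5, 6, 7, 8, 9, 10, 11, 12} — 8 values for 8 variables — and 5 appears only in box 8's list, so box 8 = 5.
Among the 7 still-open variables, 6 fits only box 4 (and all 7 values in {6, 7, 8, 9, 10, 11, 12} must be used), so box 4 = 6.
The 6 still-open variables draw from only 6 values {7, 8, 9, 10, 11, 12}, so each is used; only box 1 can be 8, hence box 1 = 8.

box 1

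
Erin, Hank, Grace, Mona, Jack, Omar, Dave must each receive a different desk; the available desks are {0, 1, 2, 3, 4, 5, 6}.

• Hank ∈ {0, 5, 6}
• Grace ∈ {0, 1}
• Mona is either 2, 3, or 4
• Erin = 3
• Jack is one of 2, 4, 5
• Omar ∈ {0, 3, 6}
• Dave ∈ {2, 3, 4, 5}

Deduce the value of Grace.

Erin must be 3 (only option left). So Mona, Omar, Dave can't be 3.
The 6 still-open variables together cover exactly {0, 1, 2, 4, 5, 6} — 6 values for 6 variables — and 1 appears only in Grace's list, so Grace = 1.

1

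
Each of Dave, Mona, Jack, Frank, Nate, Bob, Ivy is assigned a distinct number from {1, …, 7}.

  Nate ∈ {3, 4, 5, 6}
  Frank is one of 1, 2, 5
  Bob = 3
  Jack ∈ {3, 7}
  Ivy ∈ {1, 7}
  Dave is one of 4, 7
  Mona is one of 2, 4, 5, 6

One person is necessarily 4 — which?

Bob's domain is down to {3}, so Bob = 3. So Jack, Nate can't be 3.
That leaves Jack = 7. So Dave, Ivy can't be 7.
So 4 goes to Dave.

Dave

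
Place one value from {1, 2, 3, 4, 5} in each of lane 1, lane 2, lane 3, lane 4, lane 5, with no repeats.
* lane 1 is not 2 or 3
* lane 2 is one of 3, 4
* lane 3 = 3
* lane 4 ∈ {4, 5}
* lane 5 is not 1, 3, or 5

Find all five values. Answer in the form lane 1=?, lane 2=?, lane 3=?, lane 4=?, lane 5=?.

lane 3 must be 3 (only option left). So lane 2 can't be 3.
That leaves lane 2 = 4. Strike 4 from lane 1, lane 4, lane 5.
lane 4's domain is down to {5}, so lane 4 = 5. So lane 1 can't be 5.
lane 5's domain is down to {2}, so lane 5 = 2.
That leaves lane 1 = 1.

lane 1=1, lane 2=4, lane 3=3, lane 4=5, lane 5=2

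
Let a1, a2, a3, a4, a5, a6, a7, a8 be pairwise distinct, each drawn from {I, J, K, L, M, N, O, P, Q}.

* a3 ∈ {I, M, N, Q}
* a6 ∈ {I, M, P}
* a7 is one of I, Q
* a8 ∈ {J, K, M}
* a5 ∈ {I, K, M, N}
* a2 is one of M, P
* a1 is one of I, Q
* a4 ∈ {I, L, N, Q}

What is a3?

The 8 variables draw from only 8 values {I, J, K, L, M, N, P, Q}, so each is used; only a8 can be J, hence a8 = J.
Among the 7 still-open variables, K fits only a5 (and all 7 values in {I, K, L, M, N, P, Q} must be used), so a5 = K.
Among the 6 still-open variables, L fits only a4 (and all 6 values in {I, L, M, N, P, Q} must be used), so a4 = L.
The 5 still-open variables draw from only 5 values {I, M, N, P, Q}, so each is used; only a3 can be N, hence a3 = N.

N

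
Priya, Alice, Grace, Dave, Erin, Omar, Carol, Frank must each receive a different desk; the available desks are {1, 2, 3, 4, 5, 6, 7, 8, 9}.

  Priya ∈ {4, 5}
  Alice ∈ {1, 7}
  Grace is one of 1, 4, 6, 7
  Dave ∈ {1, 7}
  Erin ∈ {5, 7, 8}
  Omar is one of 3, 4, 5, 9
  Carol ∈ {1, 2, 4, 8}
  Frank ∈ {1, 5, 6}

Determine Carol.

Alice and Dave share exactly the 2 values {1, 7}; by pigeonhole those values go to them, so strike 1, 7 from Grace, Erin, Carol, Frank.
Priya, Grace, Frank share exactly the 3 values {4, 5, 6}; by pigeonhole those values go to them, so strike 4, 5, 6 from Erin, Omar, Carol.
Erin has just one choice, so Erin = 8. So Carol can't be 8.
So Carol = 2.

2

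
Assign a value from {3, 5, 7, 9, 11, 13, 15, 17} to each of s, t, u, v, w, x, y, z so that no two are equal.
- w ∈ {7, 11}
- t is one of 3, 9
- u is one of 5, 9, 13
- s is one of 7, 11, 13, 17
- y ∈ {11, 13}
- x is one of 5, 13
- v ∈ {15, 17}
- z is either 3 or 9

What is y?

The 8 variables draw from only 8 values {3, 5, 7, 9, 11, 13, 15, 17}, so each is used; only v can be 15, hence v = 15.
Among the 7 still-open variables, 17 fits only s (and all 7 values in {3, 5, 7, 9, 11, 13, 17} must be used), so s = 17.
Among the 6 still-open variables, 7 fits only w (and all 6 values in {3, 5, 7, 9, 11, 13} must be used), so w = 7.
The 5 still-open variables draw from only 5 values {3, 5, 9, 11, 13}, so each is used; only y can be 11, hence y = 11.

11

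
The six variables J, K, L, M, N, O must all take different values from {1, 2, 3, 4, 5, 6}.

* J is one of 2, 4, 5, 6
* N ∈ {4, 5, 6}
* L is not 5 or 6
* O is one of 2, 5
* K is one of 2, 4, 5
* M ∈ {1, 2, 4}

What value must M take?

The 6 variables together cover exactly {1, 2, 3, 4, 5, 6} — 6 values for 6 variables — and 3 appears only in L's list, so L = 3.
The 5 still-open variables together cover exactly {1, 2, 4, 5, 6} — 5 values for 5 variables — and 1 appears only in M's list, so M = 1.

1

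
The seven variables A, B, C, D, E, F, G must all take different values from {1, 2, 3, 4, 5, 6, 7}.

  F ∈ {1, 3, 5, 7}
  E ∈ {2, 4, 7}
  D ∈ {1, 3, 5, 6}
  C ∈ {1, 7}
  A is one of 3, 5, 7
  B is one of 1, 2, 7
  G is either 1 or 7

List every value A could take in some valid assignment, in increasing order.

Among the 7 variables, 4 fits only E (and all 7 values in {1, 2, 3, 4, 5, 6, 7} must be used), so E = 4.
The 6 still-open variables together cover exactly {1, 2, 3, 5, 6, 7} — 6 values for 6 variables — and 2 appears only in B's list, so B = 2.
The 5 still-open variables draw from only 5 values {1, 3, 5, 6, 7}, so each is used; only D can be 6, hence D = 6.
C and G between them cover only {1, 7} — a naked pair. Remove those values from A, F.
No further eliminations apply; A can still be any of 3, 5.

3, 5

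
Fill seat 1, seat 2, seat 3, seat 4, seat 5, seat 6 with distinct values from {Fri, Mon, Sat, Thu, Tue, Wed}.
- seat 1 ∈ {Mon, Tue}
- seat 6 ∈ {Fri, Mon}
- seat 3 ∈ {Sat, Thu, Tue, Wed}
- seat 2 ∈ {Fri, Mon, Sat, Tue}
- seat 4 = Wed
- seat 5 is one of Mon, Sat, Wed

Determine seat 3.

Thu

seat 4 must be Wed (only option left). So seat 3, seat 5 can't be Wed.
Among the 5 still-open variables, Thu fits only seat 3 (and all 5 values in {Fri, Mon, Sat, Thu, Tue} must be used), so seat 3 = Thu.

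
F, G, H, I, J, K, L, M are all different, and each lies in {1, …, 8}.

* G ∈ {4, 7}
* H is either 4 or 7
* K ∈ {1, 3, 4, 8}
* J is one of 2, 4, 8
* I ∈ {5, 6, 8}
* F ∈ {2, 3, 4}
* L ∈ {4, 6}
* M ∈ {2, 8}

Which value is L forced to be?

6

The 8 variables draw from only 8 values {1, 2, 3, 4, 5, 6, 7, 8}, so each is used; only K can be 1, hence K = 1.
The 7 still-open variables together cover exactly {2, 3, 4, 5, 6, 7, 8} — 7 values for 7 variables — and 3 appears only in F's list, so F = 3.
The 6 still-open variables together cover exactly {2, 4, 5, 6, 7, 8} — 6 values for 6 variables — and 5 appears only in I's list, so I = 5.
Among the 5 still-open variables, 6 fits only L (and all 5 values in {2, 4, 6, 7, 8} must be used), so L = 6.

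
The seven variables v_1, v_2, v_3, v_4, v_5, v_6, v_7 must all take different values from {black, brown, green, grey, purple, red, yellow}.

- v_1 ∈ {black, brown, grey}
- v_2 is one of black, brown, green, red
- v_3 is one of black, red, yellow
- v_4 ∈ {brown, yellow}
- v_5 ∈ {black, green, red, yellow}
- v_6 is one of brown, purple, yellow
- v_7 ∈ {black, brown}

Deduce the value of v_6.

purple

Among the 7 variables, grey fits only v_1 (and all 7 values in {black, brown, green, grey, purple, red, yellow} must be used), so v_1 = grey.
The 6 still-open variables together cover exactly {black, brown, green, purple, red, yellow} — 6 values for 6 variables — and purple appears only in v_6's list, so v_6 = purple.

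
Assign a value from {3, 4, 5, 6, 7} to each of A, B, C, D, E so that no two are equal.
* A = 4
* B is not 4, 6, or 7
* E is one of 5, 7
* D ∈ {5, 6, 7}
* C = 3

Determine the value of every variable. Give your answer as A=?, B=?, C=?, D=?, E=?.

A=4, B=5, C=3, D=6, E=7

A must be 4 (only option left).
C's domain is down to {3}, so C = 3. So B can't be 3.
B must be 5 (only option left). Remove 5 from D, E.
E has just one choice, so E = 7. So D can't be 7.
D must be 6 (only option left).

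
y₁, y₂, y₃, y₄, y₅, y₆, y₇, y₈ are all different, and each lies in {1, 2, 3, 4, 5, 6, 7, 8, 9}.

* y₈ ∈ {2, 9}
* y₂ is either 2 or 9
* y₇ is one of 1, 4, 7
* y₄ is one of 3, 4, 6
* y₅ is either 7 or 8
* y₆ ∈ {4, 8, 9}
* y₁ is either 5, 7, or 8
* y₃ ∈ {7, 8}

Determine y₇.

1

y₂ and y₈ between them cover only {2, 9} — a naked pair. Remove those values from y₆.
y₃ and y₅ between them cover only {7, 8} — a naked pair. Remove those values from y₁, y₆, y₇.
That leaves y₁ = 5.
y₆ must be 4 (only option left). Eliminate 4 elsewhere: y₄, y₇.
So y₇ = 1.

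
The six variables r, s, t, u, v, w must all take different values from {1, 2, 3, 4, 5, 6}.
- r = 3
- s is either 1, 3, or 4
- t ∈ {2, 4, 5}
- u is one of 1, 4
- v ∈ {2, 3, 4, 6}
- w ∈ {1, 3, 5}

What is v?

6

r must be 3 (only option left). Eliminate 3 elsewhere: s, v, w.
The 5 still-open variables together cover exactly {1, 2, 4, 5, 6} — 5 values for 5 variables — and 6 appears only in v's list, so v = 6.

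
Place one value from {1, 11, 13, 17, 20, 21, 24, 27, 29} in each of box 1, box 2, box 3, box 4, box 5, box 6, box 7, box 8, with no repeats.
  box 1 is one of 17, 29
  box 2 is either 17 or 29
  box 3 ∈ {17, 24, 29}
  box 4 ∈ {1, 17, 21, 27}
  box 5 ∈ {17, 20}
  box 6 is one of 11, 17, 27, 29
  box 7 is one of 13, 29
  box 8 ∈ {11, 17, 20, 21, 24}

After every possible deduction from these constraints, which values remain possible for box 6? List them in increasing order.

box 1 and box 2 between them cover only {17, 29} — a naked pair. Remove those values from box 3, box 4, box 5, box 6, box 7, box 8.
box 3 has just one choice, so box 3 = 24. Eliminate 24 elsewhere: box 8.
box 5 has just one choice, so box 5 = 20. Eliminate 20 elsewhere: box 8.
That leaves box 7 = 13.
No further eliminations apply; box 6 can still be any of 11, 27.

11, 27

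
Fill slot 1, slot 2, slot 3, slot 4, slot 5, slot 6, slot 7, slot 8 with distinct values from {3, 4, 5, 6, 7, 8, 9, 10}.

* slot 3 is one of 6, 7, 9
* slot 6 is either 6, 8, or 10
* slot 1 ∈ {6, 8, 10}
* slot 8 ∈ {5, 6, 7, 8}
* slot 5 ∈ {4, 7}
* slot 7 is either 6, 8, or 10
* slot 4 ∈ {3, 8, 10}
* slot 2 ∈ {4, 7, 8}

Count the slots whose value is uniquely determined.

The 8 variables draw from only 8 values {3, 4, 5, 6, 7, 8, 9, 10}, so each is used; only slot 4 can be 3, hence slot 4 = 3.
Among the 7 still-open variables, 5 fits only slot 8 (and all 7 values in {4, 5, 6, 7, 8, 9, 10} must be used), so slot 8 = 5.
The 6 still-open variables together cover exactly {4, 6, 7, 8, 9, 10} — 6 values for 6 variables — and 9 appears only in slot 3's list, so slot 3 = 9.
slot 1, slot 6, slot 7 between them cover only {6, 8, 10} — a naked triple. Remove those values from slot 2.
Determined: slot 3=9, slot 4=3, slot 8=5. The other slots each still have more than one consistent value. That makes 3.

3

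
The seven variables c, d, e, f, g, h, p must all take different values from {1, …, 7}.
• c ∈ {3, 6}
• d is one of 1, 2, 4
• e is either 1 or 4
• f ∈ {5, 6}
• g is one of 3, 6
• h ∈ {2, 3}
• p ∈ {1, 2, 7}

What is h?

The 7 variables together cover exactly {1, 2, 3, 4, 5, 6, 7} — 7 values for 7 variables — and 5 appears only in f's list, so f = 5.
The 6 still-open variables together cover exactly {1, 2, 3, 4, 6, 7} — 6 values for 6 variables — and 7 appears only in p's list, so p = 7.
The 2 variables c and g are confined to {3, 6}, which locks those values in; drop them from h.
So h = 2.

2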